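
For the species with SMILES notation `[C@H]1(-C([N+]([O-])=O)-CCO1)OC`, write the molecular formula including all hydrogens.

Heavy atoms from the SMILES: 5 C, 1 N, 4 O.
Implicit hydrogens by atom environment:
  3 × O: no H
  2 × C: 2 H each → 4
  2 × C: 1 H each → 2
  1 × C: 3 H
  1 × N (charge +1): no H
  1 × O (charge -1): no H
  Total hydrogens = 9.
Molecular formula: C5H9NO4

C5H9NO4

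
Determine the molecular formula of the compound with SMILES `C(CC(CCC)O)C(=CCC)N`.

C10H21NO

Heavy atoms from the SMILES: 10 C, 1 N, 1 O.
Implicit hydrogens by atom environment:
  5 × C: 2 H each → 10
  2 × C: 3 H each → 6
  2 × C: 1 H each → 2
  1 × C: no H
  1 × N: 2 H
  1 × O: 1 H
  Total hydrogens = 21.
Molecular formula: C10H21NO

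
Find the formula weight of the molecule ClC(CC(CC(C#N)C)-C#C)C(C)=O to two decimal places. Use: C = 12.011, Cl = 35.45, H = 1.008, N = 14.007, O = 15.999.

Molecular formula: C11H14ClNO.
M = 11×12.011 + 1×35.45 + 14×1.008 + 1×14.007 + 1×15.999 = 211.69 g/mol.

211.69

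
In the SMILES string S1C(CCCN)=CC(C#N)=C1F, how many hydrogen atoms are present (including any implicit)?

Hydrogens are implicit in SMILES; fill each atom to its normal valence:
  3 × C: 2 H each → 6
  3 × C (aromatic): no H
  1 × C (aromatic): 1 H
  1 × C: no H
  1 × F: no H
  1 × N: 2 H
  1 × N: no H
  1 × S (aromatic): no H
  Total hydrogens = 9.

9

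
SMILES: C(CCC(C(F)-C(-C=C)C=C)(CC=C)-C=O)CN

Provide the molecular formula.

C15H24FNO

Heavy atoms from the SMILES: 15 C, 1 F, 1 N, 1 O.
Implicit hydrogens by atom environment:
  8 × C: 2 H each → 16
  6 × C: 1 H each → 6
  1 × C: no H
  1 × F: no H
  1 × N: 2 H
  1 × O: no H
  Total hydrogens = 24.
Molecular formula: C15H24FNO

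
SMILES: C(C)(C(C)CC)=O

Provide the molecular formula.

C6H12O

Heavy atoms from the SMILES: 6 C, 1 O.
Implicit hydrogens by atom environment:
  3 × C: 3 H each → 9
  1 × C: 2 H
  1 × C: 1 H
  1 × C: no H
  1 × O: no H
  Total hydrogens = 12.
Molecular formula: C6H12O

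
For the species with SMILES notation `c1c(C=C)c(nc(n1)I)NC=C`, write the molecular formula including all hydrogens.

Heavy atoms from the SMILES: 8 C, 1 I, 3 N.
Implicit hydrogens by atom environment:
  3 × C (aromatic): no H
  2 × C: 2 H each → 4
  2 × C: 1 H each → 2
  2 × N (aromatic): no H
  1 × C (aromatic): 1 H
  1 × I: no H
  1 × N: 1 H
  Total hydrogens = 8.
Molecular formula: C8H8IN3

C8H8IN3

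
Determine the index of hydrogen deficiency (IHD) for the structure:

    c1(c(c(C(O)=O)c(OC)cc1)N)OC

Molecular formula from the SMILES: C9H11NO4.
DoU = (2C + 2 + N − H − X)/2 = (2·9 + 2 + 1 − 11 − 0)/2 = 10/2 = 5.
(Structurally: 1 ring(s) + 4 π bond(s) = 5.)

5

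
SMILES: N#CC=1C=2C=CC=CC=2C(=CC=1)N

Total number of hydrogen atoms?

8

Hydrogens are implicit in SMILES; fill each atom to its normal valence:
  6 × C (aromatic): 1 H each → 6
  4 × C (aromatic): no H
  1 × C: no H
  1 × N: 2 H
  1 × N: no H
  Total hydrogens = 8.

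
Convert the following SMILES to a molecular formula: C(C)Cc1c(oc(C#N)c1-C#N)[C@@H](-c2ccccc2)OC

Heavy atoms from the SMILES: 17 C, 2 N, 2 O.
Implicit hydrogens by atom environment:
  5 × C (aromatic): 1 H each → 5
  5 × C (aromatic): no H
  2 × C: 3 H each → 6
  2 × C: 2 H each → 4
  2 × C: no H
  2 × N: no H
  1 × C: 1 H
  1 × O (aromatic): no H
  1 × O: no H
  Total hydrogens = 16.
Molecular formula: C17H16N2O2

C17H16N2O2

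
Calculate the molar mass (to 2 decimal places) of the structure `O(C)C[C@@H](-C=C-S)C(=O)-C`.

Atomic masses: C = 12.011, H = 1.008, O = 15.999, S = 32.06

Molecular formula: C7H12O2S.
M = 7×12.011 + 12×1.008 + 2×15.999 + 1×32.06 = 160.23 g/mol.

160.23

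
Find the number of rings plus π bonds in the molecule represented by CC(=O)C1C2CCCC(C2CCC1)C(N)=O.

Molecular formula from the SMILES: C13H21NO2.
DoU = (2C + 2 + N − H − X)/2 = (2·13 + 2 + 1 − 21 − 0)/2 = 8/2 = 4.
(Structurally: 2 ring(s) + 2 π bond(s) = 4.)

4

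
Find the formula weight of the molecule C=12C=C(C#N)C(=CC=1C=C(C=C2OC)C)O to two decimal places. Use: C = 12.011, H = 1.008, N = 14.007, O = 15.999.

Molecular formula: C13H11NO2.
M = 13×12.011 + 11×1.008 + 1×14.007 + 2×15.999 = 213.24 g/mol.

213.24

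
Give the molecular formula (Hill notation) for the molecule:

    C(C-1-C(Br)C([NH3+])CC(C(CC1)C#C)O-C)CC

C14H25BrNO+

Heavy atoms from the SMILES: 1 Br, 14 C, 1 N, 1 O.
Implicit hydrogens by atom environment:
  6 × C: 1 H each → 6
  5 × C: 2 H each → 10
  2 × C: 3 H each → 6
  1 × Br: no H
  1 × C: no H
  1 × N (charge +1): 3 H
  1 × O: no H
  Total hydrogens = 25.
Net charge +1.
Molecular formula: C14H25BrNO+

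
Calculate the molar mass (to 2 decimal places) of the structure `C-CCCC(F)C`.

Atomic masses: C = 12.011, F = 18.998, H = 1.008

104.17

Molecular formula: C6H13F.
M = 6×12.011 + 1×18.998 + 13×1.008 = 104.17 g/mol.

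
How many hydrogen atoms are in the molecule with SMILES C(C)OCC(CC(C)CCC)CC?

26

Hydrogens are implicit in SMILES; fill each atom to its normal valence:
  6 × C: 2 H each → 12
  4 × C: 3 H each → 12
  2 × C: 1 H each → 2
  1 × O: no H
  Total hydrogens = 26.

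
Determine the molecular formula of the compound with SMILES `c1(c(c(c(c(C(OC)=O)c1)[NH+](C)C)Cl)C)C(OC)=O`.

Heavy atoms from the SMILES: 13 C, 1 Cl, 1 N, 4 O.
Implicit hydrogens by atom environment:
  5 × C: 3 H each → 15
  5 × C (aromatic): no H
  4 × O: no H
  2 × C: no H
  1 × C (aromatic): 1 H
  1 × Cl: no H
  1 × N (charge +1): 1 H
  Total hydrogens = 17.
Net charge +1.
Molecular formula: C13H17ClNO4+

C13H17ClNO4+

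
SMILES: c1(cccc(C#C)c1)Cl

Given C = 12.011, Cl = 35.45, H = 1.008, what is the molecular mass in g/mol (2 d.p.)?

Molecular formula: C8H5Cl.
M = 8×12.011 + 1×35.45 + 5×1.008 = 136.58 g/mol.

136.58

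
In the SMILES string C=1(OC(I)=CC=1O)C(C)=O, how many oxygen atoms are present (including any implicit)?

3

The symbol for oxygen appears 3 times in the SMILES.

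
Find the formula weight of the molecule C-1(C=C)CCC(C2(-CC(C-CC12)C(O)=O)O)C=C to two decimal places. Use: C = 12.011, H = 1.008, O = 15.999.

Molecular formula: C15H22O3.
M = 15×12.011 + 22×1.008 + 3×15.999 = 250.34 g/mol.

250.34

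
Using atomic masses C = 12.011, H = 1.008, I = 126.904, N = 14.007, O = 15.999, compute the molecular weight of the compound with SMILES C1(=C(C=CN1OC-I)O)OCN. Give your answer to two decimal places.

284.05

Molecular formula: C6H9IN2O3.
M = 6×12.011 + 9×1.008 + 1×126.904 + 2×14.007 + 3×15.999 = 284.05 g/mol.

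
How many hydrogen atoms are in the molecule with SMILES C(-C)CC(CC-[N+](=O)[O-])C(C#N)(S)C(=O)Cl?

13

Hydrogens are implicit in SMILES; fill each atom to its normal valence:
  4 × C: 2 H each → 8
  3 × C: no H
  2 × O: no H
  1 × C: 3 H
  1 × C: 1 H
  1 × Cl: no H
  1 × N (charge +1): no H
  1 × N: no H
  1 × O (charge -1): no H
  1 × S: 1 H
  Total hydrogens = 13.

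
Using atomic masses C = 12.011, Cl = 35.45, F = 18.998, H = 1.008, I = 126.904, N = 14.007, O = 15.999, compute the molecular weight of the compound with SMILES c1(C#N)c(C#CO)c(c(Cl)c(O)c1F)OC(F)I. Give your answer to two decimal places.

Molecular formula: C10H3ClF2INO3.
M = 10×12.011 + 1×35.45 + 2×18.998 + 3×1.008 + 1×126.904 + 1×14.007 + 3×15.999 = 385.49 g/mol.

385.49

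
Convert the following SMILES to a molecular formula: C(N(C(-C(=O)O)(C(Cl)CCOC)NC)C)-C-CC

C12H25ClN2O3

Heavy atoms from the SMILES: 12 C, 1 Cl, 2 N, 3 O.
Implicit hydrogens by atom environment:
  5 × C: 2 H each → 10
  4 × C: 3 H each → 12
  2 × C: no H
  2 × O: no H
  1 × C: 1 H
  1 × Cl: no H
  1 × N: 1 H
  1 × N: no H
  1 × O: 1 H
  Total hydrogens = 25.
Molecular formula: C12H25ClN2O3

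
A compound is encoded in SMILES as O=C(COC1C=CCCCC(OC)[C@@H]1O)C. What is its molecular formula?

C12H20O4

Heavy atoms from the SMILES: 12 C, 4 O.
Implicit hydrogens by atom environment:
  5 × C: 1 H each → 5
  4 × C: 2 H each → 8
  3 × O: no H
  2 × C: 3 H each → 6
  1 × C: no H
  1 × O: 1 H
  Total hydrogens = 20.
Molecular formula: C12H20O4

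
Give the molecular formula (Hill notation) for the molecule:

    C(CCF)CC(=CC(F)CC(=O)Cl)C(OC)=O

Heavy atoms from the SMILES: 11 C, 1 Cl, 2 F, 3 O.
Implicit hydrogens by atom environment:
  5 × C: 2 H each → 10
  3 × C: no H
  3 × O: no H
  2 × C: 1 H each → 2
  2 × F: no H
  1 × C: 3 H
  1 × Cl: no H
  Total hydrogens = 15.
Molecular formula: C11H15ClF2O3

C11H15ClF2O3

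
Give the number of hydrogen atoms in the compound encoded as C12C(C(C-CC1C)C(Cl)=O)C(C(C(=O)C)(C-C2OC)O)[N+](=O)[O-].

22

Hydrogens are implicit in SMILES; fill each atom to its normal valence:
  6 × C: 1 H each → 6
  4 × O: no H
  3 × C: 3 H each → 9
  3 × C: 2 H each → 6
  3 × C: no H
  1 × Cl: no H
  1 × N (charge +1): no H
  1 × O: 1 H
  1 × O (charge -1): no H
  Total hydrogens = 22.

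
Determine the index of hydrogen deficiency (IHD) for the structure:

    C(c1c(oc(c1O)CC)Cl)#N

Molecular formula from the SMILES: C7H6ClNO2.
DoU = (2C + 2 + N − H − X)/2 = (2·7 + 2 + 1 − 6 − 1)/2 = 10/2 = 5.
(Structurally: 1 ring(s) + 4 π bond(s) = 5.)

5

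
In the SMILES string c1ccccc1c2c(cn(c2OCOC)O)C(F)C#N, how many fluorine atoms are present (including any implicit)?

1

The symbol for fluorine appears 1 time in the SMILES.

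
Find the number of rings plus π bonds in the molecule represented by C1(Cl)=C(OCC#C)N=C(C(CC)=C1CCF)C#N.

8

Molecular formula from the SMILES: C13H12ClFN2O.
DoU = (2C + 2 + N − H − X)/2 = (2·13 + 2 + 2 − 12 − 2)/2 = 16/2 = 8.
(Structurally: 1 ring(s) + 7 π bond(s) = 8.)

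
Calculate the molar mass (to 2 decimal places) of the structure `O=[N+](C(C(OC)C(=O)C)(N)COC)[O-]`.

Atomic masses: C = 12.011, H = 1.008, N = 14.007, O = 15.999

206.20

Molecular formula: C7H14N2O5.
M = 7×12.011 + 14×1.008 + 2×14.007 + 5×15.999 = 206.20 g/mol.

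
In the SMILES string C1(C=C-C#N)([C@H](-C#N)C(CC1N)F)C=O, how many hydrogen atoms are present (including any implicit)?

Hydrogens are implicit in SMILES; fill each atom to its normal valence:
  6 × C: 1 H each → 6
  3 × C: no H
  2 × N: no H
  1 × C: 2 H
  1 × F: no H
  1 × N: 2 H
  1 × O: no H
  Total hydrogens = 10.

10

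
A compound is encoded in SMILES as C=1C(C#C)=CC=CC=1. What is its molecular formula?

Heavy atoms from the SMILES: 8 C.
Implicit hydrogens by atom environment:
  5 × C (aromatic): 1 H each → 5
  1 × C: 1 H
  1 × C (aromatic): no H
  1 × C: no H
  Total hydrogens = 6.
Molecular formula: C8H6

C8H6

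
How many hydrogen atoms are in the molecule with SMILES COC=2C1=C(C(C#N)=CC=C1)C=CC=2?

9

Hydrogens are implicit in SMILES; fill each atom to its normal valence:
  6 × C (aromatic): 1 H each → 6
  4 × C (aromatic): no H
  1 × C: 3 H
  1 × C: no H
  1 × N: no H
  1 × O: no H
  Total hydrogens = 9.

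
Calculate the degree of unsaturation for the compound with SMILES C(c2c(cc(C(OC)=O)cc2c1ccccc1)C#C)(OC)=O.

Molecular formula from the SMILES: C18H14O4.
DoU = (2C + 2 + N − H − X)/2 = (2·18 + 2 + 0 − 14 − 0)/2 = 24/2 = 12.
(Structurally: 2 ring(s) + 10 π bond(s) = 12.)

12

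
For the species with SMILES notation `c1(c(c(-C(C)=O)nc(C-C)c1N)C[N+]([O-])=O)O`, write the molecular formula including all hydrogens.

Heavy atoms from the SMILES: 10 C, 3 N, 4 O.
Implicit hydrogens by atom environment:
  5 × C (aromatic): no H
  2 × C: 3 H each → 6
  2 × C: 2 H each → 4
  2 × O: no H
  1 × C: no H
  1 × N: 2 H
  1 × N (aromatic): no H
  1 × N (charge +1): no H
  1 × O: 1 H
  1 × O (charge -1): no H
  Total hydrogens = 13.
Molecular formula: C10H13N3O4

C10H13N3O4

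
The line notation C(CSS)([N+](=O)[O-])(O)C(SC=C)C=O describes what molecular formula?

Heavy atoms from the SMILES: 6 C, 1 N, 4 O, 3 S.
Implicit hydrogens by atom environment:
  3 × C: 1 H each → 3
  2 × C: 2 H each → 4
  2 × O: no H
  2 × S: no H
  1 × C: no H
  1 × N (charge +1): no H
  1 × O: 1 H
  1 × O (charge -1): no H
  1 × S: 1 H
  Total hydrogens = 9.
Molecular formula: C6H9NO4S3

C6H9NO4S3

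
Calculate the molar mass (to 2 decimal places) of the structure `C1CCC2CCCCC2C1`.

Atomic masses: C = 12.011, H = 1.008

Molecular formula: C10H18.
M = 10×12.011 + 18×1.008 = 138.25 g/mol.

138.25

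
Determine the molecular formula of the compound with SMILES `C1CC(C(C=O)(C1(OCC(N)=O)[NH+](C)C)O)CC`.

C12H23N2O4+

Heavy atoms from the SMILES: 12 C, 2 N, 4 O.
Implicit hydrogens by atom environment:
  4 × C: 2 H each → 8
  3 × C: 3 H each → 9
  3 × C: no H
  3 × O: no H
  2 × C: 1 H each → 2
  1 × N: 2 H
  1 × N (charge +1): 1 H
  1 × O: 1 H
  Total hydrogens = 23.
Net charge +1.
Molecular formula: C12H23N2O4+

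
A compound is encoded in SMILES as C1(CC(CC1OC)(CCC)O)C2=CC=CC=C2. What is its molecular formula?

Heavy atoms from the SMILES: 15 C, 2 O.
Implicit hydrogens by atom environment:
  5 × C (aromatic): 1 H each → 5
  4 × C: 2 H each → 8
  2 × C: 3 H each → 6
  2 × C: 1 H each → 2
  1 × C: no H
  1 × C (aromatic): no H
  1 × O: 1 H
  1 × O: no H
  Total hydrogens = 22.
Molecular formula: C15H22O2

C15H22O2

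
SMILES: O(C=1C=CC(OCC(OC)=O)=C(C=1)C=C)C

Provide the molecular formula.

C12H14O4

Heavy atoms from the SMILES: 12 C, 4 O.
Implicit hydrogens by atom environment:
  4 × O: no H
  3 × C (aromatic): 1 H each → 3
  3 × C (aromatic): no H
  2 × C: 3 H each → 6
  2 × C: 2 H each → 4
  1 × C: 1 H
  1 × C: no H
  Total hydrogens = 14.
Molecular formula: C12H14O4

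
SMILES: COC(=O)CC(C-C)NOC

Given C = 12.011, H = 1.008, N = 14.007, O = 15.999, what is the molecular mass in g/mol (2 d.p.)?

161.20

Molecular formula: C7H15NO3.
M = 7×12.011 + 15×1.008 + 1×14.007 + 3×15.999 = 161.20 g/mol.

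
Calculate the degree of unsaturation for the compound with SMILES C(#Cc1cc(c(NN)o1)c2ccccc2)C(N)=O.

10

Molecular formula from the SMILES: C13H11N3O2.
DoU = (2C + 2 + N − H − X)/2 = (2·13 + 2 + 3 − 11 − 0)/2 = 20/2 = 10.
(Structurally: 2 ring(s) + 8 π bond(s) = 10.)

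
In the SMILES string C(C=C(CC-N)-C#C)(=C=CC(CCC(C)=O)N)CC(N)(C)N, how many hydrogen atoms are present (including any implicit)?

28

Hydrogens are implicit in SMILES; fill each atom to its normal valence:
  6 × C: no H
  5 × C: 2 H each → 10
  4 × C: 1 H each → 4
  4 × N: 2 H each → 8
  2 × C: 3 H each → 6
  1 × O: no H
  Total hydrogens = 28.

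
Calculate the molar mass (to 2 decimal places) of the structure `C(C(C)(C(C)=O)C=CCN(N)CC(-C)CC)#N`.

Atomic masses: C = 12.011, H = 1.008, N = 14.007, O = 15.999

Molecular formula: C13H23N3O.
M = 13×12.011 + 23×1.008 + 3×14.007 + 1×15.999 = 237.35 g/mol.

237.35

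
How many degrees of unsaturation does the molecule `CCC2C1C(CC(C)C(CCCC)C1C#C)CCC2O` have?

Molecular formula from the SMILES: C19H32O.
DoU = (2C + 2 + N − H − X)/2 = (2·19 + 2 + 0 − 32 − 0)/2 = 8/2 = 4.
(Structurally: 2 ring(s) + 2 π bond(s) = 4.)

4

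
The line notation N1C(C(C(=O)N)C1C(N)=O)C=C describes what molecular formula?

Heavy atoms from the SMILES: 7 C, 3 N, 2 O.
Implicit hydrogens by atom environment:
  4 × C: 1 H each → 4
  2 × C: no H
  2 × N: 2 H each → 4
  2 × O: no H
  1 × C: 2 H
  1 × N: 1 H
  Total hydrogens = 11.
Molecular formula: C7H11N3O2

C7H11N3O2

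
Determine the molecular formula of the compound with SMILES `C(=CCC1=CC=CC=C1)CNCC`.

C12H17N

Heavy atoms from the SMILES: 12 C, 1 N.
Implicit hydrogens by atom environment:
  5 × C (aromatic): 1 H each → 5
  3 × C: 2 H each → 6
  2 × C: 1 H each → 2
  1 × C: 3 H
  1 × C (aromatic): no H
  1 × N: 1 H
  Total hydrogens = 17.
Molecular formula: C12H17N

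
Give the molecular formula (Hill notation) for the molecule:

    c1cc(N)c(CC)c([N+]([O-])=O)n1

Heavy atoms from the SMILES: 7 C, 3 N, 2 O.
Implicit hydrogens by atom environment:
  3 × C (aromatic): no H
  2 × C (aromatic): 1 H each → 2
  1 × C: 3 H
  1 × C: 2 H
  1 × N: 2 H
  1 × N (aromatic): no H
  1 × N (charge +1): no H
  1 × O: no H
  1 × O (charge -1): no H
  Total hydrogens = 9.
Molecular formula: C7H9N3O2

C7H9N3O2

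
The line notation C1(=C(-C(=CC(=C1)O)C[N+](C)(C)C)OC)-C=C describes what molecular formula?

Heavy atoms from the SMILES: 13 C, 1 N, 2 O.
Implicit hydrogens by atom environment:
  4 × C: 3 H each → 12
  4 × C (aromatic): no H
  2 × C: 2 H each → 4
  2 × C (aromatic): 1 H each → 2
  1 × C: 1 H
  1 × N (charge +1): no H
  1 × O: 1 H
  1 × O: no H
  Total hydrogens = 20.
Net charge +1.
Molecular formula: C13H20NO2+

C13H20NO2+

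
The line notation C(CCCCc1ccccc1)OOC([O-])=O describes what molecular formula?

C12H15O4-

Heavy atoms from the SMILES: 12 C, 4 O.
Implicit hydrogens by atom environment:
  5 × C: 2 H each → 10
  5 × C (aromatic): 1 H each → 5
  3 × O: no H
  1 × C: no H
  1 × C (aromatic): no H
  1 × O (charge -1): no H
  Total hydrogens = 15.
Net charge -1.
Molecular formula: C12H15O4-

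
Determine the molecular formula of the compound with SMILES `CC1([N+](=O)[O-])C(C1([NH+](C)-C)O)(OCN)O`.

C7H16N3O5+

Heavy atoms from the SMILES: 7 C, 3 N, 5 O.
Implicit hydrogens by atom environment:
  3 × C: 3 H each → 9
  3 × C: no H
  2 × O: 1 H each → 2
  2 × O: no H
  1 × C: 2 H
  1 × N: 2 H
  1 × N (charge +1): 1 H
  1 × N (charge +1): no H
  1 × O (charge -1): no H
  Total hydrogens = 16.
Net charge +1.
Molecular formula: C7H16N3O5+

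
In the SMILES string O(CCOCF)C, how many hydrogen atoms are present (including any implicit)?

Hydrogens are implicit in SMILES; fill each atom to its normal valence:
  3 × C: 2 H each → 6
  2 × O: no H
  1 × C: 3 H
  1 × F: no H
  Total hydrogens = 9.

9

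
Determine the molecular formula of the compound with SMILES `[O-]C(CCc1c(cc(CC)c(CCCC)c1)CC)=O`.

C17H25O2-

Heavy atoms from the SMILES: 17 C, 2 O.
Implicit hydrogens by atom environment:
  7 × C: 2 H each → 14
  4 × C (aromatic): no H
  3 × C: 3 H each → 9
  2 × C (aromatic): 1 H each → 2
  1 × C: no H
  1 × O: no H
  1 × O (charge -1): no H
  Total hydrogens = 25.
Net charge -1.
Molecular formula: C17H25O2-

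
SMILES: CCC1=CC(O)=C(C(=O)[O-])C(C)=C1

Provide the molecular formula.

Heavy atoms from the SMILES: 10 C, 3 O.
Implicit hydrogens by atom environment:
  4 × C (aromatic): no H
  2 × C: 3 H each → 6
  2 × C (aromatic): 1 H each → 2
  1 × C: 2 H
  1 × C: no H
  1 × O: 1 H
  1 × O: no H
  1 × O (charge -1): no H
  Total hydrogens = 11.
Net charge -1.
Molecular formula: C10H11O3-

C10H11O3-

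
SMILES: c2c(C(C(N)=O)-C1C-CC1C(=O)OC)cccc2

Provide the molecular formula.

C14H17NO3

Heavy atoms from the SMILES: 14 C, 1 N, 3 O.
Implicit hydrogens by atom environment:
  5 × C (aromatic): 1 H each → 5
  3 × C: 1 H each → 3
  3 × O: no H
  2 × C: 2 H each → 4
  2 × C: no H
  1 × C: 3 H
  1 × C (aromatic): no H
  1 × N: 2 H
  Total hydrogens = 17.
Molecular formula: C14H17NO3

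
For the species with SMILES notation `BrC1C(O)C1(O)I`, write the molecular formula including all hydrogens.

Heavy atoms from the SMILES: 1 Br, 3 C, 1 I, 2 O.
Implicit hydrogens by atom environment:
  2 × C: 1 H each → 2
  2 × O: 1 H each → 2
  1 × Br: no H
  1 × C: no H
  1 × I: no H
  Total hydrogens = 4.
Molecular formula: C3H4BrIO2

C3H4BrIO2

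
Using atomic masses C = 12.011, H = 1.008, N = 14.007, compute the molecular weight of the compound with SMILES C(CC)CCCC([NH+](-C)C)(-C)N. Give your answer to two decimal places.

Molecular formula: C10H25N2+.
M = 10×12.011 + 25×1.008 + 2×14.007 = 173.32 g/mol.

173.32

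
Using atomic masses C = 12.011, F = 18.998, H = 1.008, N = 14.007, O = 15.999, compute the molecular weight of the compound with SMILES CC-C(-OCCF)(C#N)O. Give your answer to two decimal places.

147.15

Molecular formula: C6H10FNO2.
M = 6×12.011 + 1×18.998 + 10×1.008 + 1×14.007 + 2×15.999 = 147.15 g/mol.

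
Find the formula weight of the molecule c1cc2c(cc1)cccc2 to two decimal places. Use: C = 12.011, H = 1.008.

128.17

Molecular formula: C10H8.
M = 10×12.011 + 8×1.008 = 128.17 g/mol.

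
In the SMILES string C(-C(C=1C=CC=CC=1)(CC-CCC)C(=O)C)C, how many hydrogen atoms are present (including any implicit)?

24

Hydrogens are implicit in SMILES; fill each atom to its normal valence:
  5 × C: 2 H each → 10
  5 × C (aromatic): 1 H each → 5
  3 × C: 3 H each → 9
  2 × C: no H
  1 × C (aromatic): no H
  1 × O: no H
  Total hydrogens = 24.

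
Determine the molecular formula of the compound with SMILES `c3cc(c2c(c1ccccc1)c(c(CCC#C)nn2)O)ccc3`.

Heavy atoms from the SMILES: 20 C, 2 N, 1 O.
Implicit hydrogens by atom environment:
  10 × C (aromatic): 1 H each → 10
  6 × C (aromatic): no H
  2 × C: 2 H each → 4
  2 × N (aromatic): no H
  1 × C: 1 H
  1 × C: no H
  1 × O: 1 H
  Total hydrogens = 16.
Molecular formula: C20H16N2O

C20H16N2O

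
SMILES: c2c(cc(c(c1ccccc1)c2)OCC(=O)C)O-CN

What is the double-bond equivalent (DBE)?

9

Molecular formula from the SMILES: C16H17NO3.
DoU = (2C + 2 + N − H − X)/2 = (2·16 + 2 + 1 − 17 − 0)/2 = 18/2 = 9.
(Structurally: 2 ring(s) + 7 π bond(s) = 9.)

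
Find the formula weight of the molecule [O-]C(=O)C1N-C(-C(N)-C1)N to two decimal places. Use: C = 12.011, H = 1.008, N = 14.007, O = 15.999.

Molecular formula: C5H10N3O2-.
M = 5×12.011 + 10×1.008 + 3×14.007 + 2×15.999 = 144.15 g/mol.

144.15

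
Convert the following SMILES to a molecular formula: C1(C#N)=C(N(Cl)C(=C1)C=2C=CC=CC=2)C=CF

C13H8ClFN2

Heavy atoms from the SMILES: 13 C, 1 Cl, 1 F, 2 N.
Implicit hydrogens by atom environment:
  6 × C (aromatic): 1 H each → 6
  4 × C (aromatic): no H
  2 × C: 1 H each → 2
  1 × C: no H
  1 × Cl: no H
  1 × F: no H
  1 × N (aromatic): no H
  1 × N: no H
  Total hydrogens = 8.
Molecular formula: C13H8ClFN2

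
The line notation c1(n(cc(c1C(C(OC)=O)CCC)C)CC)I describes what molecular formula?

Heavy atoms from the SMILES: 13 C, 1 I, 1 N, 2 O.
Implicit hydrogens by atom environment:
  4 × C: 3 H each → 12
  3 × C: 2 H each → 6
  3 × C (aromatic): no H
  2 × O: no H
  1 × C (aromatic): 1 H
  1 × C: 1 H
  1 × C: no H
  1 × I: no H
  1 × N (aromatic): no H
  Total hydrogens = 20.
Molecular formula: C13H20INO2

C13H20INO2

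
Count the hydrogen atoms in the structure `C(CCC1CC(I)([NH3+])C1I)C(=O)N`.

Hydrogens are implicit in SMILES; fill each atom to its normal valence:
  4 × C: 2 H each → 8
  2 × C: 1 H each → 2
  2 × C: no H
  2 × I: no H
  1 × N (charge +1): 3 H
  1 × N: 2 H
  1 × O: no H
  Total hydrogens = 15.

15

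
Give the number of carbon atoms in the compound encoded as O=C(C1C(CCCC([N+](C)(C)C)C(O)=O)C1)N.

12

The symbol for carbon appears 12 times in the SMILES.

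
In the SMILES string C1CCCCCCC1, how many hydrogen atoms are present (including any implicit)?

16

Hydrogens are implicit in SMILES; fill each atom to its normal valence:
  8 × C: 2 H each → 16
  Total hydrogens = 16.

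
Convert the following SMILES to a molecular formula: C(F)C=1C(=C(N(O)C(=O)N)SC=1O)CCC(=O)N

Heavy atoms from the SMILES: 9 C, 1 F, 3 N, 4 O, 1 S.
Implicit hydrogens by atom environment:
  4 × C (aromatic): no H
  3 × C: 2 H each → 6
  2 × C: no H
  2 × N: 2 H each → 4
  2 × O: 1 H each → 2
  2 × O: no H
  1 × F: no H
  1 × N: no H
  1 × S (aromatic): no H
  Total hydrogens = 12.
Molecular formula: C9H12FN3O4S

C9H12FN3O4S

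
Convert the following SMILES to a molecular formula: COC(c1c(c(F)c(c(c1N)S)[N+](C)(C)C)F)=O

Heavy atoms from the SMILES: 11 C, 2 F, 2 N, 2 O, 1 S.
Implicit hydrogens by atom environment:
  6 × C (aromatic): no H
  4 × C: 3 H each → 12
  2 × F: no H
  2 × O: no H
  1 × C: no H
  1 × N: 2 H
  1 × N (charge +1): no H
  1 × S: 1 H
  Total hydrogens = 15.
Net charge +1.
Molecular formula: C11H15F2N2O2S+

C11H15F2N2O2S+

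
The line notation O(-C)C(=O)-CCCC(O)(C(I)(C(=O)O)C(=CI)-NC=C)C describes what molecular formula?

C13H19I2NO5

Heavy atoms from the SMILES: 13 C, 2 I, 1 N, 5 O.
Implicit hydrogens by atom environment:
  5 × C: no H
  4 × C: 2 H each → 8
  3 × O: no H
  2 × C: 3 H each → 6
  2 × C: 1 H each → 2
  2 × I: no H
  2 × O: 1 H each → 2
  1 × N: 1 H
  Total hydrogens = 19.
Molecular formula: C13H19I2NO5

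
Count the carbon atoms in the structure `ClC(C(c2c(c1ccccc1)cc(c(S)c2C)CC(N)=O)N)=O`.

17

The symbol for carbon appears 17 times in the SMILES. Lowercase c denotes aromatic carbon and counts toward C.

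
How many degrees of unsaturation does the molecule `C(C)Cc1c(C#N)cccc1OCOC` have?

Molecular formula from the SMILES: C12H15NO2.
DoU = (2C + 2 + N − H − X)/2 = (2·12 + 2 + 1 − 15 − 0)/2 = 12/2 = 6.
(Structurally: 1 ring(s) + 5 π bond(s) = 6.)

6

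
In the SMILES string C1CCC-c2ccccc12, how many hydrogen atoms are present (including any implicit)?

12

Hydrogens are implicit in SMILES; fill each atom to its normal valence:
  4 × C: 2 H each → 8
  4 × C (aromatic): 1 H each → 4
  2 × C (aromatic): no H
  Total hydrogens = 12.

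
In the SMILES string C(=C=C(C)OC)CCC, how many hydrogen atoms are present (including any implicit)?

14

Hydrogens are implicit in SMILES; fill each atom to its normal valence:
  3 × C: 3 H each → 9
  2 × C: 2 H each → 4
  2 × C: no H
  1 × C: 1 H
  1 × O: no H
  Total hydrogens = 14.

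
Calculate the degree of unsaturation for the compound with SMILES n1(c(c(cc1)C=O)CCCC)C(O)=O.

Molecular formula from the SMILES: C10H13NO3.
DoU = (2C + 2 + N − H − X)/2 = (2·10 + 2 + 1 − 13 − 0)/2 = 10/2 = 5.
(Structurally: 1 ring(s) + 4 π bond(s) = 5.)

5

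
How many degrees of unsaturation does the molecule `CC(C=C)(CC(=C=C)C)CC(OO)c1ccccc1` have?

Molecular formula from the SMILES: C17H22O2.
DoU = (2C + 2 + N − H − X)/2 = (2·17 + 2 + 0 − 22 − 0)/2 = 14/2 = 7.
(Structurally: 1 ring(s) + 6 π bond(s) = 7.)

7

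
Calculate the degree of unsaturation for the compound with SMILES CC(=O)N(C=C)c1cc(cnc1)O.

Molecular formula from the SMILES: C9H10N2O2.
DoU = (2C + 2 + N − H − X)/2 = (2·9 + 2 + 2 − 10 − 0)/2 = 12/2 = 6.
(Structurally: 1 ring(s) + 5 π bond(s) = 6.)

6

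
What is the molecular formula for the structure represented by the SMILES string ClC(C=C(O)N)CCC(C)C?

Heavy atoms from the SMILES: 8 C, 1 Cl, 1 N, 1 O.
Implicit hydrogens by atom environment:
  3 × C: 1 H each → 3
  2 × C: 3 H each → 6
  2 × C: 2 H each → 4
  1 × C: no H
  1 × Cl: no H
  1 × N: 2 H
  1 × O: 1 H
  Total hydrogens = 16.
Molecular formula: C8H16ClNO

C8H16ClNO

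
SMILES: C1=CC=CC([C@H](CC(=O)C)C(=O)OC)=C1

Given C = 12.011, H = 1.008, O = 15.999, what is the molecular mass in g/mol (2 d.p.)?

Molecular formula: C12H14O3.
M = 12×12.011 + 14×1.008 + 3×15.999 = 206.24 g/mol.

206.24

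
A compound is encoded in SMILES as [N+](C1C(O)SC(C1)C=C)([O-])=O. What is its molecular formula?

C6H9NO3S

Heavy atoms from the SMILES: 6 C, 1 N, 3 O, 1 S.
Implicit hydrogens by atom environment:
  4 × C: 1 H each → 4
  2 × C: 2 H each → 4
  1 × N (charge +1): no H
  1 × O: 1 H
  1 × O: no H
  1 × O (charge -1): no H
  1 × S: no H
  Total hydrogens = 9.
Molecular formula: C6H9NO3S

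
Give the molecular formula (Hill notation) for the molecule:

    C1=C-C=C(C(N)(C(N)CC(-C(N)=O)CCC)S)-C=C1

Heavy atoms from the SMILES: 14 C, 3 N, 1 O, 1 S.
Implicit hydrogens by atom environment:
  5 × C (aromatic): 1 H each → 5
  3 × C: 2 H each → 6
  3 × N: 2 H each → 6
  2 × C: 1 H each → 2
  2 × C: no H
  1 × C: 3 H
  1 × C (aromatic): no H
  1 × O: no H
  1 × S: 1 H
  Total hydrogens = 23.
Molecular formula: C14H23N3OS

C14H23N3OS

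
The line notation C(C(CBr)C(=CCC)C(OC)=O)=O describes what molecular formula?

Heavy atoms from the SMILES: 1 Br, 9 C, 3 O.
Implicit hydrogens by atom environment:
  3 × C: 1 H each → 3
  3 × O: no H
  2 × C: 3 H each → 6
  2 × C: 2 H each → 4
  2 × C: no H
  1 × Br: no H
  Total hydrogens = 13.
Molecular formula: C9H13BrO3

C9H13BrO3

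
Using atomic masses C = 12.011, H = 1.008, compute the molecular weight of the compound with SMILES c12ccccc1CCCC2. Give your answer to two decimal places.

Molecular formula: C10H12.
M = 10×12.011 + 12×1.008 = 132.21 g/mol.

132.21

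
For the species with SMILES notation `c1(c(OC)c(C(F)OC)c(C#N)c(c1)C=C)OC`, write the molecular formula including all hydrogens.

C13H14FNO3

Heavy atoms from the SMILES: 13 C, 1 F, 1 N, 3 O.
Implicit hydrogens by atom environment:
  5 × C (aromatic): no H
  3 × C: 3 H each → 9
  3 × O: no H
  2 × C: 1 H each → 2
  1 × C: 2 H
  1 × C (aromatic): 1 H
  1 × C: no H
  1 × F: no H
  1 × N: no H
  Total hydrogens = 14.
Molecular formula: C13H14FNO3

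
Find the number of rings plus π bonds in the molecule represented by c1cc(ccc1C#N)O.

6

Molecular formula from the SMILES: C7H5NO.
DoU = (2C + 2 + N − H − X)/2 = (2·7 + 2 + 1 − 5 − 0)/2 = 12/2 = 6.
(Structurally: 1 ring(s) + 5 π bond(s) = 6.)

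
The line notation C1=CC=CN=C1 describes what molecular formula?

Heavy atoms from the SMILES: 5 C, 1 N.
Implicit hydrogens by atom environment:
  5 × C (aromatic): 1 H each → 5
  1 × N (aromatic): no H
  Total hydrogens = 5.
Molecular formula: C5H5N

C5H5N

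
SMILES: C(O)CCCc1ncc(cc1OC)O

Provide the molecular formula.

Heavy atoms from the SMILES: 10 C, 1 N, 3 O.
Implicit hydrogens by atom environment:
  4 × C: 2 H each → 8
  3 × C (aromatic): no H
  2 × C (aromatic): 1 H each → 2
  2 × O: 1 H each → 2
  1 × C: 3 H
  1 × N (aromatic): no H
  1 × O: no H
  Total hydrogens = 15.
Molecular formula: C10H15NO3

C10H15NO3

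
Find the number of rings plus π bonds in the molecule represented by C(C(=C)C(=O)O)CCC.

Molecular formula from the SMILES: C7H12O2.
DoU = (2C + 2 + N − H − X)/2 = (2·7 + 2 + 0 − 12 − 0)/2 = 4/2 = 2.
(Structurally: 0 ring(s) + 2 π bond(s) = 2.)

2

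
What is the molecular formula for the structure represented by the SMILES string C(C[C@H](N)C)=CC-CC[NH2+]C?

C9H21N2+

Heavy atoms from the SMILES: 9 C, 2 N.
Implicit hydrogens by atom environment:
  4 × C: 2 H each → 8
  3 × C: 1 H each → 3
  2 × C: 3 H each → 6
  1 × N: 2 H
  1 × N (charge +1): 2 H
  Total hydrogens = 21.
Net charge +1.
Molecular formula: C9H21N2+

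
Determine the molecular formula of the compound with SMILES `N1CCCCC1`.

Heavy atoms from the SMILES: 5 C, 1 N.
Implicit hydrogens by atom environment:
  5 × C: 2 H each → 10
  1 × N: 1 H
  Total hydrogens = 11.
Molecular formula: C5H11N

C5H11N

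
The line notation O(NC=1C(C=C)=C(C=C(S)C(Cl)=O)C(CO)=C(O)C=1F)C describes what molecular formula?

C13H13ClFNO4S

Heavy atoms from the SMILES: 13 C, 1 Cl, 1 F, 1 N, 4 O, 1 S.
Implicit hydrogens by atom environment:
  6 × C (aromatic): no H
  2 × C: 2 H each → 4
  2 × C: 1 H each → 2
  2 × C: no H
  2 × O: 1 H each → 2
  2 × O: no H
  1 × C: 3 H
  1 × Cl: no H
  1 × F: no H
  1 × N: 1 H
  1 × S: 1 H
  Total hydrogens = 13.
Molecular formula: C13H13ClFNO4S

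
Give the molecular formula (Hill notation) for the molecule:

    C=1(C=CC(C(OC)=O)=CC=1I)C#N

Heavy atoms from the SMILES: 9 C, 1 I, 1 N, 2 O.
Implicit hydrogens by atom environment:
  3 × C (aromatic): 1 H each → 3
  3 × C (aromatic): no H
  2 × C: no H
  2 × O: no H
  1 × C: 3 H
  1 × I: no H
  1 × N: no H
  Total hydrogens = 6.
Molecular formula: C9H6INO2

C9H6INO2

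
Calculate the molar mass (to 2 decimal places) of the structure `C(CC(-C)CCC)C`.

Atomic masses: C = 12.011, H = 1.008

Molecular formula: C8H18.
M = 8×12.011 + 18×1.008 = 114.23 g/mol.

114.23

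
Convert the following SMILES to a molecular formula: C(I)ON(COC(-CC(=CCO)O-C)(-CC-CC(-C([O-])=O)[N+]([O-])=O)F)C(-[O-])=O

[C14H20FIN2O10]2-

Heavy atoms from the SMILES: 14 C, 1 F, 1 I, 2 N, 10 O.
Implicit hydrogens by atom environment:
  7 × C: 2 H each → 14
  6 × O: no H
  4 × C: no H
  3 × O (charge -1): no H
  2 × C: 1 H each → 2
  1 × C: 3 H
  1 × F: no H
  1 × I: no H
  1 × N: no H
  1 × N (charge +1): no H
  1 × O: 1 H
  Total hydrogens = 20.
Net charge -2.
Molecular formula: [C14H20FIN2O10]2-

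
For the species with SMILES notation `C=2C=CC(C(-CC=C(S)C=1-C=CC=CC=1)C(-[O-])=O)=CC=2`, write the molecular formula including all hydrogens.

C17H15O2S-

Heavy atoms from the SMILES: 17 C, 2 O, 1 S.
Implicit hydrogens by atom environment:
  10 × C (aromatic): 1 H each → 10
  2 × C: 1 H each → 2
  2 × C: no H
  2 × C (aromatic): no H
  1 × C: 2 H
  1 × O: no H
  1 × O (charge -1): no H
  1 × S: 1 H
  Total hydrogens = 15.
Net charge -1.
Molecular formula: C17H15O2S-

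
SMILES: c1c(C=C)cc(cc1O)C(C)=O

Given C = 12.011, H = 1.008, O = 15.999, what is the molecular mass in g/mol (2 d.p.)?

162.19

Molecular formula: C10H10O2.
M = 10×12.011 + 10×1.008 + 2×15.999 = 162.19 g/mol.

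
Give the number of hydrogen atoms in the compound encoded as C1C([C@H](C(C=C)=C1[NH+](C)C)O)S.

16

Hydrogens are implicit in SMILES; fill each atom to its normal valence:
  3 × C: 1 H each → 3
  2 × C: 3 H each → 6
  2 × C: 2 H each → 4
  2 × C: no H
  1 × N (charge +1): 1 H
  1 × O: 1 H
  1 × S: 1 H
  Total hydrogens = 16.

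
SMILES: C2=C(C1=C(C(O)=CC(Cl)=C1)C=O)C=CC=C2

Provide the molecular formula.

Heavy atoms from the SMILES: 13 C, 1 Cl, 2 O.
Implicit hydrogens by atom environment:
  7 × C (aromatic): 1 H each → 7
  5 × C (aromatic): no H
  1 × C: 1 H
  1 × Cl: no H
  1 × O: 1 H
  1 × O: no H
  Total hydrogens = 9.
Molecular formula: C13H9ClO2

C13H9ClO2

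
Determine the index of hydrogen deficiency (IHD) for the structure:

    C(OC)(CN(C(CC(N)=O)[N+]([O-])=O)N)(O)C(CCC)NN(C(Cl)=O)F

3

Molecular formula from the SMILES: C11H22ClFN6O6.
DoU = (2C + 2 + N − H − X)/2 = (2·11 + 2 + 6 − 22 − 2)/2 = 6/2 = 3.
(Structurally: 0 ring(s) + 3 π bond(s) = 3.)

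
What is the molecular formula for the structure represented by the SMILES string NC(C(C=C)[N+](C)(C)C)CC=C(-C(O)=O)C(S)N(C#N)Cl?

C13H22ClN4O2S+

Heavy atoms from the SMILES: 13 C, 1 Cl, 4 N, 2 O, 1 S.
Implicit hydrogens by atom environment:
  5 × C: 1 H each → 5
  3 × C: 3 H each → 9
  3 × C: no H
  2 × C: 2 H each → 4
  2 × N: no H
  1 × Cl: no H
  1 × N: 2 H
  1 × N (charge +1): no H
  1 × O: 1 H
  1 × O: no H
  1 × S: 1 H
  Total hydrogens = 22.
Net charge +1.
Molecular formula: C13H22ClN4O2S+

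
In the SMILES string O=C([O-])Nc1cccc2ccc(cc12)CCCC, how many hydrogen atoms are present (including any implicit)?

16

Hydrogens are implicit in SMILES; fill each atom to its normal valence:
  6 × C (aromatic): 1 H each → 6
  4 × C (aromatic): no H
  3 × C: 2 H each → 6
  1 × C: 3 H
  1 × C: no H
  1 × N: 1 H
  1 × O: no H
  1 × O (charge -1): no H
  Total hydrogens = 16.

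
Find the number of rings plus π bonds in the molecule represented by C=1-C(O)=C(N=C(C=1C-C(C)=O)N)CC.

Molecular formula from the SMILES: C10H14N2O2.
DoU = (2C + 2 + N − H − X)/2 = (2·10 + 2 + 2 − 14 − 0)/2 = 10/2 = 5.
(Structurally: 1 ring(s) + 4 π bond(s) = 5.)

5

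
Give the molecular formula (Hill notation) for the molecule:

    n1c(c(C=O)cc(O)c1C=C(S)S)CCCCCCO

C14H19NO3S2

Heavy atoms from the SMILES: 14 C, 1 N, 3 O, 2 S.
Implicit hydrogens by atom environment:
  6 × C: 2 H each → 12
  4 × C (aromatic): no H
  2 × C: 1 H each → 2
  2 × O: 1 H each → 2
  2 × S: 1 H each → 2
  1 × C (aromatic): 1 H
  1 × C: no H
  1 × N (aromatic): no H
  1 × O: no H
  Total hydrogens = 19.
Molecular formula: C14H19NO3S2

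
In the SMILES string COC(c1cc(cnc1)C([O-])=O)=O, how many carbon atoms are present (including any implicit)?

The symbol for carbon appears 8 times in the SMILES. Lowercase c denotes aromatic carbon and counts toward C.

8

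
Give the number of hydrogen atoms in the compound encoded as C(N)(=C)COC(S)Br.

Hydrogens are implicit in SMILES; fill each atom to its normal valence:
  2 × C: 2 H each → 4
  1 × Br: no H
  1 × C: 1 H
  1 × C: no H
  1 × N: 2 H
  1 × O: no H
  1 × S: 1 H
  Total hydrogens = 8.

8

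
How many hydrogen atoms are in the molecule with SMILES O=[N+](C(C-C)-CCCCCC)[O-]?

Hydrogens are implicit in SMILES; fill each atom to its normal valence:
  6 × C: 2 H each → 12
  2 × C: 3 H each → 6
  1 × C: 1 H
  1 × N (charge +1): no H
  1 × O: no H
  1 × O (charge -1): no H
  Total hydrogens = 19.

19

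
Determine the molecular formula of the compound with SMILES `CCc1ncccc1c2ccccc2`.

C13H13N

Heavy atoms from the SMILES: 13 C, 1 N.
Implicit hydrogens by atom environment:
  8 × C (aromatic): 1 H each → 8
  3 × C (aromatic): no H
  1 × C: 3 H
  1 × C: 2 H
  1 × N (aromatic): no H
  Total hydrogens = 13.
Molecular formula: C13H13N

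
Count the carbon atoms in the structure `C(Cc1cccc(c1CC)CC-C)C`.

The symbol for carbon appears 14 times in the SMILES. Lowercase c denotes aromatic carbon and counts toward C.

14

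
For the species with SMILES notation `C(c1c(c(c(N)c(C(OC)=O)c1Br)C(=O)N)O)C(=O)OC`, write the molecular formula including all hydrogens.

C12H13BrN2O6

Heavy atoms from the SMILES: 1 Br, 12 C, 2 N, 6 O.
Implicit hydrogens by atom environment:
  6 × C (aromatic): no H
  5 × O: no H
  3 × C: no H
  2 × C: 3 H each → 6
  2 × N: 2 H each → 4
  1 × Br: no H
  1 × C: 2 H
  1 × O: 1 H
  Total hydrogens = 13.
Molecular formula: C12H13BrN2O6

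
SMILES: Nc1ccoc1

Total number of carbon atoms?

4

The symbol for carbon appears 4 times in the SMILES. Lowercase c denotes aromatic carbon and counts toward C.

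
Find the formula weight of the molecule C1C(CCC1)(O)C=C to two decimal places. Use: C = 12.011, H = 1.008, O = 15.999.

112.17

Molecular formula: C7H12O.
M = 7×12.011 + 12×1.008 + 1×15.999 = 112.17 g/mol.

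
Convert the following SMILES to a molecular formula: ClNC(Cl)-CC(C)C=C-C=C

C8H13Cl2N

Heavy atoms from the SMILES: 8 C, 2 Cl, 1 N.
Implicit hydrogens by atom environment:
  5 × C: 1 H each → 5
  2 × C: 2 H each → 4
  2 × Cl: no H
  1 × C: 3 H
  1 × N: 1 H
  Total hydrogens = 13.
Molecular formula: C8H13Cl2N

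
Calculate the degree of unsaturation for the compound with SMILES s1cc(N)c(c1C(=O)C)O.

Molecular formula from the SMILES: C6H7NO2S.
DoU = (2C + 2 + N − H − X)/2 = (2·6 + 2 + 1 − 7 − 0)/2 = 8/2 = 4.
(Structurally: 1 ring(s) + 3 π bond(s) = 4.)

4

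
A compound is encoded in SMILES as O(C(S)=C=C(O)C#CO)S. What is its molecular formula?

C5H4O3S2

Heavy atoms from the SMILES: 5 C, 3 O, 2 S.
Implicit hydrogens by atom environment:
  5 × C: no H
  2 × O: 1 H each → 2
  2 × S: 1 H each → 2
  1 × O: no H
  Total hydrogens = 4.
Molecular formula: C5H4O3S2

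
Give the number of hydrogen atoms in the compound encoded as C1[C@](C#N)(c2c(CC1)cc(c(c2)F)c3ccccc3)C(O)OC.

18

Hydrogens are implicit in SMILES; fill each atom to its normal valence:
  7 × C (aromatic): 1 H each → 7
  5 × C (aromatic): no H
  3 × C: 2 H each → 6
  2 × C: no H
  1 × C: 3 H
  1 × C: 1 H
  1 × F: no H
  1 × N: no H
  1 × O: 1 H
  1 × O: no H
  Total hydrogens = 18.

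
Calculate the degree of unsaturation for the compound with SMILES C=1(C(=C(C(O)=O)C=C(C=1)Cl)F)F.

5

Molecular formula from the SMILES: C7H3ClF2O2.
DoU = (2C + 2 + N − H − X)/2 = (2·7 + 2 + 0 − 3 − 3)/2 = 10/2 = 5.
(Structurally: 1 ring(s) + 4 π bond(s) = 5.)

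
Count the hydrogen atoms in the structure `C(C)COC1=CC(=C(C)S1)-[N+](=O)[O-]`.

Hydrogens are implicit in SMILES; fill each atom to its normal valence:
  3 × C (aromatic): no H
  2 × C: 3 H each → 6
  2 × C: 2 H each → 4
  2 × O: no H
  1 × C (aromatic): 1 H
  1 × N (charge +1): no H
  1 × O (charge -1): no H
  1 × S (aromatic): no H
  Total hydrogens = 11.

11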